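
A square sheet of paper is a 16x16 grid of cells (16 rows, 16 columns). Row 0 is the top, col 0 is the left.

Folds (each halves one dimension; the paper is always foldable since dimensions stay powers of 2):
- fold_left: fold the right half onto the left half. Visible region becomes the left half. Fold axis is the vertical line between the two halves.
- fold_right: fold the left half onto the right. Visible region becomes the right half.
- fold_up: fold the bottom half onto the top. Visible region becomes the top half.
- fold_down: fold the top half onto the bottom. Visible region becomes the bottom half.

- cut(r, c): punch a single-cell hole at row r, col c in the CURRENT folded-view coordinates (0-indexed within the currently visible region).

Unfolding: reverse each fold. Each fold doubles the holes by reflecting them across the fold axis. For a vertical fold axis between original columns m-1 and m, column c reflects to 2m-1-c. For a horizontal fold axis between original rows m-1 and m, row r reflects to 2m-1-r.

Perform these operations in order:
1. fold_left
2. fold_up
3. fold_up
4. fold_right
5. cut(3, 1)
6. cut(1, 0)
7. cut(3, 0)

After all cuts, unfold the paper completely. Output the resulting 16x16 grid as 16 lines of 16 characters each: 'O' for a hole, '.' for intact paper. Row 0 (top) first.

Op 1 fold_left: fold axis v@8; visible region now rows[0,16) x cols[0,8) = 16x8
Op 2 fold_up: fold axis h@8; visible region now rows[0,8) x cols[0,8) = 8x8
Op 3 fold_up: fold axis h@4; visible region now rows[0,4) x cols[0,8) = 4x8
Op 4 fold_right: fold axis v@4; visible region now rows[0,4) x cols[4,8) = 4x4
Op 5 cut(3, 1): punch at orig (3,5); cuts so far [(3, 5)]; region rows[0,4) x cols[4,8) = 4x4
Op 6 cut(1, 0): punch at orig (1,4); cuts so far [(1, 4), (3, 5)]; region rows[0,4) x cols[4,8) = 4x4
Op 7 cut(3, 0): punch at orig (3,4); cuts so far [(1, 4), (3, 4), (3, 5)]; region rows[0,4) x cols[4,8) = 4x4
Unfold 1 (reflect across v@4): 6 holes -> [(1, 3), (1, 4), (3, 2), (3, 3), (3, 4), (3, 5)]
Unfold 2 (reflect across h@4): 12 holes -> [(1, 3), (1, 4), (3, 2), (3, 3), (3, 4), (3, 5), (4, 2), (4, 3), (4, 4), (4, 5), (6, 3), (6, 4)]
Unfold 3 (reflect across h@8): 24 holes -> [(1, 3), (1, 4), (3, 2), (3, 3), (3, 4), (3, 5), (4, 2), (4, 3), (4, 4), (4, 5), (6, 3), (6, 4), (9, 3), (9, 4), (11, 2), (11, 3), (11, 4), (11, 5), (12, 2), (12, 3), (12, 4), (12, 5), (14, 3), (14, 4)]
Unfold 4 (reflect across v@8): 48 holes -> [(1, 3), (1, 4), (1, 11), (1, 12), (3, 2), (3, 3), (3, 4), (3, 5), (3, 10), (3, 11), (3, 12), (3, 13), (4, 2), (4, 3), (4, 4), (4, 5), (4, 10), (4, 11), (4, 12), (4, 13), (6, 3), (6, 4), (6, 11), (6, 12), (9, 3), (9, 4), (9, 11), (9, 12), (11, 2), (11, 3), (11, 4), (11, 5), (11, 10), (11, 11), (11, 12), (11, 13), (12, 2), (12, 3), (12, 4), (12, 5), (12, 10), (12, 11), (12, 12), (12, 13), (14, 3), (14, 4), (14, 11), (14, 12)]

Answer: ................
...OO......OO...
................
..OOOO....OOOO..
..OOOO....OOOO..
................
...OO......OO...
................
................
...OO......OO...
................
..OOOO....OOOO..
..OOOO....OOOO..
................
...OO......OO...
................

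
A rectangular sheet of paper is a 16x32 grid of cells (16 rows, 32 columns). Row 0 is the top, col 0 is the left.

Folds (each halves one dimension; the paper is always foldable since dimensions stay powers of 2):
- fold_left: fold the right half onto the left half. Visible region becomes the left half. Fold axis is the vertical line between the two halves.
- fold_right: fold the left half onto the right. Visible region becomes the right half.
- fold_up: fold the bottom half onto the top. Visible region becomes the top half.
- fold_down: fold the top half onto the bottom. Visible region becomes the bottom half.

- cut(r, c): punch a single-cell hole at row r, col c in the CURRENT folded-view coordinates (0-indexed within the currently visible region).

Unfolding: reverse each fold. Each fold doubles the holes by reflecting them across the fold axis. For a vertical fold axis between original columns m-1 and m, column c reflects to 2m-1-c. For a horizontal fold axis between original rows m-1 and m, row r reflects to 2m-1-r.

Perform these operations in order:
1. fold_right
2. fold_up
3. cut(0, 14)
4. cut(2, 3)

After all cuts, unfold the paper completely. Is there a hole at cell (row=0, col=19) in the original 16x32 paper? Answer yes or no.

Op 1 fold_right: fold axis v@16; visible region now rows[0,16) x cols[16,32) = 16x16
Op 2 fold_up: fold axis h@8; visible region now rows[0,8) x cols[16,32) = 8x16
Op 3 cut(0, 14): punch at orig (0,30); cuts so far [(0, 30)]; region rows[0,8) x cols[16,32) = 8x16
Op 4 cut(2, 3): punch at orig (2,19); cuts so far [(0, 30), (2, 19)]; region rows[0,8) x cols[16,32) = 8x16
Unfold 1 (reflect across h@8): 4 holes -> [(0, 30), (2, 19), (13, 19), (15, 30)]
Unfold 2 (reflect across v@16): 8 holes -> [(0, 1), (0, 30), (2, 12), (2, 19), (13, 12), (13, 19), (15, 1), (15, 30)]
Holes: [(0, 1), (0, 30), (2, 12), (2, 19), (13, 12), (13, 19), (15, 1), (15, 30)]

Answer: no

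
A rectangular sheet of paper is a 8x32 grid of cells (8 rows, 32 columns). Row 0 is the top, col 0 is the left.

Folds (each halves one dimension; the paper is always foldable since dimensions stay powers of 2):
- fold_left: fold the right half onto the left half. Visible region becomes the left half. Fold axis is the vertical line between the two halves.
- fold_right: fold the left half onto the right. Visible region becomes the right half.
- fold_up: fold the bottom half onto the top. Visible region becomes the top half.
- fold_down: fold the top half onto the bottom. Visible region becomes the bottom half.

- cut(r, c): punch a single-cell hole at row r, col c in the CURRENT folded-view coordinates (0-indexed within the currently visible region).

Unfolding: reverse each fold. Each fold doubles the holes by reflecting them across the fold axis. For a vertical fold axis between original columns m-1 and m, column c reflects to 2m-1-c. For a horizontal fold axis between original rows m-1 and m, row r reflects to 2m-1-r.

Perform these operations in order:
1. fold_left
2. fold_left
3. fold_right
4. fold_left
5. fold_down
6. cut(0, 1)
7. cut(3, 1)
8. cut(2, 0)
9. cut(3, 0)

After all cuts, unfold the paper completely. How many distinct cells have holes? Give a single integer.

Op 1 fold_left: fold axis v@16; visible region now rows[0,8) x cols[0,16) = 8x16
Op 2 fold_left: fold axis v@8; visible region now rows[0,8) x cols[0,8) = 8x8
Op 3 fold_right: fold axis v@4; visible region now rows[0,8) x cols[4,8) = 8x4
Op 4 fold_left: fold axis v@6; visible region now rows[0,8) x cols[4,6) = 8x2
Op 5 fold_down: fold axis h@4; visible region now rows[4,8) x cols[4,6) = 4x2
Op 6 cut(0, 1): punch at orig (4,5); cuts so far [(4, 5)]; region rows[4,8) x cols[4,6) = 4x2
Op 7 cut(3, 1): punch at orig (7,5); cuts so far [(4, 5), (7, 5)]; region rows[4,8) x cols[4,6) = 4x2
Op 8 cut(2, 0): punch at orig (6,4); cuts so far [(4, 5), (6, 4), (7, 5)]; region rows[4,8) x cols[4,6) = 4x2
Op 9 cut(3, 0): punch at orig (7,4); cuts so far [(4, 5), (6, 4), (7, 4), (7, 5)]; region rows[4,8) x cols[4,6) = 4x2
Unfold 1 (reflect across h@4): 8 holes -> [(0, 4), (0, 5), (1, 4), (3, 5), (4, 5), (6, 4), (7, 4), (7, 5)]
Unfold 2 (reflect across v@6): 16 holes -> [(0, 4), (0, 5), (0, 6), (0, 7), (1, 4), (1, 7), (3, 5), (3, 6), (4, 5), (4, 6), (6, 4), (6, 7), (7, 4), (7, 5), (7, 6), (7, 7)]
Unfold 3 (reflect across v@4): 32 holes -> [(0, 0), (0, 1), (0, 2), (0, 3), (0, 4), (0, 5), (0, 6), (0, 7), (1, 0), (1, 3), (1, 4), (1, 7), (3, 1), (3, 2), (3, 5), (3, 6), (4, 1), (4, 2), (4, 5), (4, 6), (6, 0), (6, 3), (6, 4), (6, 7), (7, 0), (7, 1), (7, 2), (7, 3), (7, 4), (7, 5), (7, 6), (7, 7)]
Unfold 4 (reflect across v@8): 64 holes -> [(0, 0), (0, 1), (0, 2), (0, 3), (0, 4), (0, 5), (0, 6), (0, 7), (0, 8), (0, 9), (0, 10), (0, 11), (0, 12), (0, 13), (0, 14), (0, 15), (1, 0), (1, 3), (1, 4), (1, 7), (1, 8), (1, 11), (1, 12), (1, 15), (3, 1), (3, 2), (3, 5), (3, 6), (3, 9), (3, 10), (3, 13), (3, 14), (4, 1), (4, 2), (4, 5), (4, 6), (4, 9), (4, 10), (4, 13), (4, 14), (6, 0), (6, 3), (6, 4), (6, 7), (6, 8), (6, 11), (6, 12), (6, 15), (7, 0), (7, 1), (7, 2), (7, 3), (7, 4), (7, 5), (7, 6), (7, 7), (7, 8), (7, 9), (7, 10), (7, 11), (7, 12), (7, 13), (7, 14), (7, 15)]
Unfold 5 (reflect across v@16): 128 holes -> [(0, 0), (0, 1), (0, 2), (0, 3), (0, 4), (0, 5), (0, 6), (0, 7), (0, 8), (0, 9), (0, 10), (0, 11), (0, 12), (0, 13), (0, 14), (0, 15), (0, 16), (0, 17), (0, 18), (0, 19), (0, 20), (0, 21), (0, 22), (0, 23), (0, 24), (0, 25), (0, 26), (0, 27), (0, 28), (0, 29), (0, 30), (0, 31), (1, 0), (1, 3), (1, 4), (1, 7), (1, 8), (1, 11), (1, 12), (1, 15), (1, 16), (1, 19), (1, 20), (1, 23), (1, 24), (1, 27), (1, 28), (1, 31), (3, 1), (3, 2), (3, 5), (3, 6), (3, 9), (3, 10), (3, 13), (3, 14), (3, 17), (3, 18), (3, 21), (3, 22), (3, 25), (3, 26), (3, 29), (3, 30), (4, 1), (4, 2), (4, 5), (4, 6), (4, 9), (4, 10), (4, 13), (4, 14), (4, 17), (4, 18), (4, 21), (4, 22), (4, 25), (4, 26), (4, 29), (4, 30), (6, 0), (6, 3), (6, 4), (6, 7), (6, 8), (6, 11), (6, 12), (6, 15), (6, 16), (6, 19), (6, 20), (6, 23), (6, 24), (6, 27), (6, 28), (6, 31), (7, 0), (7, 1), (7, 2), (7, 3), (7, 4), (7, 5), (7, 6), (7, 7), (7, 8), (7, 9), (7, 10), (7, 11), (7, 12), (7, 13), (7, 14), (7, 15), (7, 16), (7, 17), (7, 18), (7, 19), (7, 20), (7, 21), (7, 22), (7, 23), (7, 24), (7, 25), (7, 26), (7, 27), (7, 28), (7, 29), (7, 30), (7, 31)]

Answer: 128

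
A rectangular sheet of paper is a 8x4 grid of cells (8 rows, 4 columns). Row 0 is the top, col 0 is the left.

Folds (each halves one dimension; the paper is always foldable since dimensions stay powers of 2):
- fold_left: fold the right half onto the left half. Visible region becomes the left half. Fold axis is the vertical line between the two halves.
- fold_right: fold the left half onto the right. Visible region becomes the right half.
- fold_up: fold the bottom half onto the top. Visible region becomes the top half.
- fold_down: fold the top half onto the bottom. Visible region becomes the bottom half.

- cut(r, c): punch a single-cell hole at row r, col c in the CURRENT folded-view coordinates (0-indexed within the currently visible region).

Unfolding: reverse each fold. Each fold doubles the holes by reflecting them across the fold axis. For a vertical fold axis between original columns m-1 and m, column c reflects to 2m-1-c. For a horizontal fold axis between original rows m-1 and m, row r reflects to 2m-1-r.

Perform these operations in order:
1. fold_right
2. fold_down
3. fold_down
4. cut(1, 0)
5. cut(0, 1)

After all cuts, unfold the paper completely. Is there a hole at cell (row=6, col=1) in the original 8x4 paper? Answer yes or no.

Answer: no

Derivation:
Op 1 fold_right: fold axis v@2; visible region now rows[0,8) x cols[2,4) = 8x2
Op 2 fold_down: fold axis h@4; visible region now rows[4,8) x cols[2,4) = 4x2
Op 3 fold_down: fold axis h@6; visible region now rows[6,8) x cols[2,4) = 2x2
Op 4 cut(1, 0): punch at orig (7,2); cuts so far [(7, 2)]; region rows[6,8) x cols[2,4) = 2x2
Op 5 cut(0, 1): punch at orig (6,3); cuts so far [(6, 3), (7, 2)]; region rows[6,8) x cols[2,4) = 2x2
Unfold 1 (reflect across h@6): 4 holes -> [(4, 2), (5, 3), (6, 3), (7, 2)]
Unfold 2 (reflect across h@4): 8 holes -> [(0, 2), (1, 3), (2, 3), (3, 2), (4, 2), (5, 3), (6, 3), (7, 2)]
Unfold 3 (reflect across v@2): 16 holes -> [(0, 1), (0, 2), (1, 0), (1, 3), (2, 0), (2, 3), (3, 1), (3, 2), (4, 1), (4, 2), (5, 0), (5, 3), (6, 0), (6, 3), (7, 1), (7, 2)]
Holes: [(0, 1), (0, 2), (1, 0), (1, 3), (2, 0), (2, 3), (3, 1), (3, 2), (4, 1), (4, 2), (5, 0), (5, 3), (6, 0), (6, 3), (7, 1), (7, 2)]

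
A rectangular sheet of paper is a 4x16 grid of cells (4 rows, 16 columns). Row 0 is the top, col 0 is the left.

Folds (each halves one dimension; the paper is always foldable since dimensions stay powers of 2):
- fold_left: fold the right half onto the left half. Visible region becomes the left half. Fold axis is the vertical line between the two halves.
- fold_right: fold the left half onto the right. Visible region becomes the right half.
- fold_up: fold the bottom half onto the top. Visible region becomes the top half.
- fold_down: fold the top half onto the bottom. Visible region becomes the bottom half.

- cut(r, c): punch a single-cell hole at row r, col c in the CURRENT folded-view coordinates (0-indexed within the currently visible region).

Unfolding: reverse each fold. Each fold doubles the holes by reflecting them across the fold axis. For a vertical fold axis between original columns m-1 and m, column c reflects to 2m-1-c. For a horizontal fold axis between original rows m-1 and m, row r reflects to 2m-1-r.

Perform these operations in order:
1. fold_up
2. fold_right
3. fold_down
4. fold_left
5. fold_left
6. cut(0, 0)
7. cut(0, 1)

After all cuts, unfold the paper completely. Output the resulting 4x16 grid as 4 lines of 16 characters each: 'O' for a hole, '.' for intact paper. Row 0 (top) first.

Op 1 fold_up: fold axis h@2; visible region now rows[0,2) x cols[0,16) = 2x16
Op 2 fold_right: fold axis v@8; visible region now rows[0,2) x cols[8,16) = 2x8
Op 3 fold_down: fold axis h@1; visible region now rows[1,2) x cols[8,16) = 1x8
Op 4 fold_left: fold axis v@12; visible region now rows[1,2) x cols[8,12) = 1x4
Op 5 fold_left: fold axis v@10; visible region now rows[1,2) x cols[8,10) = 1x2
Op 6 cut(0, 0): punch at orig (1,8); cuts so far [(1, 8)]; region rows[1,2) x cols[8,10) = 1x2
Op 7 cut(0, 1): punch at orig (1,9); cuts so far [(1, 8), (1, 9)]; region rows[1,2) x cols[8,10) = 1x2
Unfold 1 (reflect across v@10): 4 holes -> [(1, 8), (1, 9), (1, 10), (1, 11)]
Unfold 2 (reflect across v@12): 8 holes -> [(1, 8), (1, 9), (1, 10), (1, 11), (1, 12), (1, 13), (1, 14), (1, 15)]
Unfold 3 (reflect across h@1): 16 holes -> [(0, 8), (0, 9), (0, 10), (0, 11), (0, 12), (0, 13), (0, 14), (0, 15), (1, 8), (1, 9), (1, 10), (1, 11), (1, 12), (1, 13), (1, 14), (1, 15)]
Unfold 4 (reflect across v@8): 32 holes -> [(0, 0), (0, 1), (0, 2), (0, 3), (0, 4), (0, 5), (0, 6), (0, 7), (0, 8), (0, 9), (0, 10), (0, 11), (0, 12), (0, 13), (0, 14), (0, 15), (1, 0), (1, 1), (1, 2), (1, 3), (1, 4), (1, 5), (1, 6), (1, 7), (1, 8), (1, 9), (1, 10), (1, 11), (1, 12), (1, 13), (1, 14), (1, 15)]
Unfold 5 (reflect across h@2): 64 holes -> [(0, 0), (0, 1), (0, 2), (0, 3), (0, 4), (0, 5), (0, 6), (0, 7), (0, 8), (0, 9), (0, 10), (0, 11), (0, 12), (0, 13), (0, 14), (0, 15), (1, 0), (1, 1), (1, 2), (1, 3), (1, 4), (1, 5), (1, 6), (1, 7), (1, 8), (1, 9), (1, 10), (1, 11), (1, 12), (1, 13), (1, 14), (1, 15), (2, 0), (2, 1), (2, 2), (2, 3), (2, 4), (2, 5), (2, 6), (2, 7), (2, 8), (2, 9), (2, 10), (2, 11), (2, 12), (2, 13), (2, 14), (2, 15), (3, 0), (3, 1), (3, 2), (3, 3), (3, 4), (3, 5), (3, 6), (3, 7), (3, 8), (3, 9), (3, 10), (3, 11), (3, 12), (3, 13), (3, 14), (3, 15)]

Answer: OOOOOOOOOOOOOOOO
OOOOOOOOOOOOOOOO
OOOOOOOOOOOOOOOO
OOOOOOOOOOOOOOOO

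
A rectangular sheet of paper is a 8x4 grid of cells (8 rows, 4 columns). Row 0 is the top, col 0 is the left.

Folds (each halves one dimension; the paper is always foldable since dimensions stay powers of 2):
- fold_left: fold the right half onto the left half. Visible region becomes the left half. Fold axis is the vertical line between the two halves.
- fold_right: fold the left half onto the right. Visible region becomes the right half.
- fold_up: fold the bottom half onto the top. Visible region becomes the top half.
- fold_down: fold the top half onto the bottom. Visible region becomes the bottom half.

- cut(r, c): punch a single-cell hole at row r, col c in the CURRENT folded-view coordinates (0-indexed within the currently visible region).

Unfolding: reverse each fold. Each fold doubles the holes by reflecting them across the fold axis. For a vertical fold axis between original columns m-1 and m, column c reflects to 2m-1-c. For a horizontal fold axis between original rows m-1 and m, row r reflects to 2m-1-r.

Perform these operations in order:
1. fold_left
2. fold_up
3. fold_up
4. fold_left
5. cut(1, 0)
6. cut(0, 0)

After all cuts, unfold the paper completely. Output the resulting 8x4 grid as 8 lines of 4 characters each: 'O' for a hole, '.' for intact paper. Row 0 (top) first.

Answer: OOOO
OOOO
OOOO
OOOO
OOOO
OOOO
OOOO
OOOO

Derivation:
Op 1 fold_left: fold axis v@2; visible region now rows[0,8) x cols[0,2) = 8x2
Op 2 fold_up: fold axis h@4; visible region now rows[0,4) x cols[0,2) = 4x2
Op 3 fold_up: fold axis h@2; visible region now rows[0,2) x cols[0,2) = 2x2
Op 4 fold_left: fold axis v@1; visible region now rows[0,2) x cols[0,1) = 2x1
Op 5 cut(1, 0): punch at orig (1,0); cuts so far [(1, 0)]; region rows[0,2) x cols[0,1) = 2x1
Op 6 cut(0, 0): punch at orig (0,0); cuts so far [(0, 0), (1, 0)]; region rows[0,2) x cols[0,1) = 2x1
Unfold 1 (reflect across v@1): 4 holes -> [(0, 0), (0, 1), (1, 0), (1, 1)]
Unfold 2 (reflect across h@2): 8 holes -> [(0, 0), (0, 1), (1, 0), (1, 1), (2, 0), (2, 1), (3, 0), (3, 1)]
Unfold 3 (reflect across h@4): 16 holes -> [(0, 0), (0, 1), (1, 0), (1, 1), (2, 0), (2, 1), (3, 0), (3, 1), (4, 0), (4, 1), (5, 0), (5, 1), (6, 0), (6, 1), (7, 0), (7, 1)]
Unfold 4 (reflect across v@2): 32 holes -> [(0, 0), (0, 1), (0, 2), (0, 3), (1, 0), (1, 1), (1, 2), (1, 3), (2, 0), (2, 1), (2, 2), (2, 3), (3, 0), (3, 1), (3, 2), (3, 3), (4, 0), (4, 1), (4, 2), (4, 3), (5, 0), (5, 1), (5, 2), (5, 3), (6, 0), (6, 1), (6, 2), (6, 3), (7, 0), (7, 1), (7, 2), (7, 3)]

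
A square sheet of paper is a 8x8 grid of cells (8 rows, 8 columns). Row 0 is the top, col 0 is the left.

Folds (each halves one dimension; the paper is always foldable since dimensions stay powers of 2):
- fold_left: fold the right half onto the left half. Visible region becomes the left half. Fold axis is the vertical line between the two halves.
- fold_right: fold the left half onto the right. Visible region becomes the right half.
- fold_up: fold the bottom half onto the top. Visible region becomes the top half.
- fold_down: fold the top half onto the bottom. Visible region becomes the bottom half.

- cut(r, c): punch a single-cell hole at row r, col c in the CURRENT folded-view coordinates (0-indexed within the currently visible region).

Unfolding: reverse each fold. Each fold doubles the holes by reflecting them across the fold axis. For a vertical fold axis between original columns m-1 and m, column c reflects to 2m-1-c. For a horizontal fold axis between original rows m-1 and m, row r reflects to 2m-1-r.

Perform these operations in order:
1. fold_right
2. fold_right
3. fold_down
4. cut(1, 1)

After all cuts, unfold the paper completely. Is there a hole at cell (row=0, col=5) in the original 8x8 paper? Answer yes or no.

Op 1 fold_right: fold axis v@4; visible region now rows[0,8) x cols[4,8) = 8x4
Op 2 fold_right: fold axis v@6; visible region now rows[0,8) x cols[6,8) = 8x2
Op 3 fold_down: fold axis h@4; visible region now rows[4,8) x cols[6,8) = 4x2
Op 4 cut(1, 1): punch at orig (5,7); cuts so far [(5, 7)]; region rows[4,8) x cols[6,8) = 4x2
Unfold 1 (reflect across h@4): 2 holes -> [(2, 7), (5, 7)]
Unfold 2 (reflect across v@6): 4 holes -> [(2, 4), (2, 7), (5, 4), (5, 7)]
Unfold 3 (reflect across v@4): 8 holes -> [(2, 0), (2, 3), (2, 4), (2, 7), (5, 0), (5, 3), (5, 4), (5, 7)]
Holes: [(2, 0), (2, 3), (2, 4), (2, 7), (5, 0), (5, 3), (5, 4), (5, 7)]

Answer: no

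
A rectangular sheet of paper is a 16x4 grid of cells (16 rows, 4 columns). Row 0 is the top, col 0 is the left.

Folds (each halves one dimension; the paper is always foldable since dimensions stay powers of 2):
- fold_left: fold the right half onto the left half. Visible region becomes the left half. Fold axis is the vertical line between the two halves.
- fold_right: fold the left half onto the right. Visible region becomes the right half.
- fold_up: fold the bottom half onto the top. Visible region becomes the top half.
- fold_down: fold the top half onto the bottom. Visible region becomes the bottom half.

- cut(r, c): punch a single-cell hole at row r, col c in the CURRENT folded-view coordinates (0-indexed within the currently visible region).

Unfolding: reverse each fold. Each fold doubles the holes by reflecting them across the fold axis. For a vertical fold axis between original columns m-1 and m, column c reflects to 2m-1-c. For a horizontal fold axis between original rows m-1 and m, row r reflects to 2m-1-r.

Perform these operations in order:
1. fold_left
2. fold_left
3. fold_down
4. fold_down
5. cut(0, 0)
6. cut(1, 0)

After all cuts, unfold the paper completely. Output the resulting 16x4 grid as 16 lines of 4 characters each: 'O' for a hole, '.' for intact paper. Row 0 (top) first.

Op 1 fold_left: fold axis v@2; visible region now rows[0,16) x cols[0,2) = 16x2
Op 2 fold_left: fold axis v@1; visible region now rows[0,16) x cols[0,1) = 16x1
Op 3 fold_down: fold axis h@8; visible region now rows[8,16) x cols[0,1) = 8x1
Op 4 fold_down: fold axis h@12; visible region now rows[12,16) x cols[0,1) = 4x1
Op 5 cut(0, 0): punch at orig (12,0); cuts so far [(12, 0)]; region rows[12,16) x cols[0,1) = 4x1
Op 6 cut(1, 0): punch at orig (13,0); cuts so far [(12, 0), (13, 0)]; region rows[12,16) x cols[0,1) = 4x1
Unfold 1 (reflect across h@12): 4 holes -> [(10, 0), (11, 0), (12, 0), (13, 0)]
Unfold 2 (reflect across h@8): 8 holes -> [(2, 0), (3, 0), (4, 0), (5, 0), (10, 0), (11, 0), (12, 0), (13, 0)]
Unfold 3 (reflect across v@1): 16 holes -> [(2, 0), (2, 1), (3, 0), (3, 1), (4, 0), (4, 1), (5, 0), (5, 1), (10, 0), (10, 1), (11, 0), (11, 1), (12, 0), (12, 1), (13, 0), (13, 1)]
Unfold 4 (reflect across v@2): 32 holes -> [(2, 0), (2, 1), (2, 2), (2, 3), (3, 0), (3, 1), (3, 2), (3, 3), (4, 0), (4, 1), (4, 2), (4, 3), (5, 0), (5, 1), (5, 2), (5, 3), (10, 0), (10, 1), (10, 2), (10, 3), (11, 0), (11, 1), (11, 2), (11, 3), (12, 0), (12, 1), (12, 2), (12, 3), (13, 0), (13, 1), (13, 2), (13, 3)]

Answer: ....
....
OOOO
OOOO
OOOO
OOOO
....
....
....
....
OOOO
OOOO
OOOO
OOOO
....
....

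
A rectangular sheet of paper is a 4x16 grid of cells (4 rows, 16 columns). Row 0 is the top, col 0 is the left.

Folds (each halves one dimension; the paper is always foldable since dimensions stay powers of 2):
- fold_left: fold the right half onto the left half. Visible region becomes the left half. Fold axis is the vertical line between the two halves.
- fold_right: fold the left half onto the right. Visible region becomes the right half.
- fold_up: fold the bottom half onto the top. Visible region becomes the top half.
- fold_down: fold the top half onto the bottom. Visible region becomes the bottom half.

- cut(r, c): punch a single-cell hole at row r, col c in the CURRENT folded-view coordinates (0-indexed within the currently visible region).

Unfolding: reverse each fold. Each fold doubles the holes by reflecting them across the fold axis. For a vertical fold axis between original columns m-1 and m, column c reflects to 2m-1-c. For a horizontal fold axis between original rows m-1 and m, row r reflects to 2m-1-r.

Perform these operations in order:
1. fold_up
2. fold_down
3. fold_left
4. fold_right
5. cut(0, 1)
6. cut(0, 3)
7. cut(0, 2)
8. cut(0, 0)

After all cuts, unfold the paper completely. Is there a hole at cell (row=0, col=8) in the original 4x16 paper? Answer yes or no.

Answer: yes

Derivation:
Op 1 fold_up: fold axis h@2; visible region now rows[0,2) x cols[0,16) = 2x16
Op 2 fold_down: fold axis h@1; visible region now rows[1,2) x cols[0,16) = 1x16
Op 3 fold_left: fold axis v@8; visible region now rows[1,2) x cols[0,8) = 1x8
Op 4 fold_right: fold axis v@4; visible region now rows[1,2) x cols[4,8) = 1x4
Op 5 cut(0, 1): punch at orig (1,5); cuts so far [(1, 5)]; region rows[1,2) x cols[4,8) = 1x4
Op 6 cut(0, 3): punch at orig (1,7); cuts so far [(1, 5), (1, 7)]; region rows[1,2) x cols[4,8) = 1x4
Op 7 cut(0, 2): punch at orig (1,6); cuts so far [(1, 5), (1, 6), (1, 7)]; region rows[1,2) x cols[4,8) = 1x4
Op 8 cut(0, 0): punch at orig (1,4); cuts so far [(1, 4), (1, 5), (1, 6), (1, 7)]; region rows[1,2) x cols[4,8) = 1x4
Unfold 1 (reflect across v@4): 8 holes -> [(1, 0), (1, 1), (1, 2), (1, 3), (1, 4), (1, 5), (1, 6), (1, 7)]
Unfold 2 (reflect across v@8): 16 holes -> [(1, 0), (1, 1), (1, 2), (1, 3), (1, 4), (1, 5), (1, 6), (1, 7), (1, 8), (1, 9), (1, 10), (1, 11), (1, 12), (1, 13), (1, 14), (1, 15)]
Unfold 3 (reflect across h@1): 32 holes -> [(0, 0), (0, 1), (0, 2), (0, 3), (0, 4), (0, 5), (0, 6), (0, 7), (0, 8), (0, 9), (0, 10), (0, 11), (0, 12), (0, 13), (0, 14), (0, 15), (1, 0), (1, 1), (1, 2), (1, 3), (1, 4), (1, 5), (1, 6), (1, 7), (1, 8), (1, 9), (1, 10), (1, 11), (1, 12), (1, 13), (1, 14), (1, 15)]
Unfold 4 (reflect across h@2): 64 holes -> [(0, 0), (0, 1), (0, 2), (0, 3), (0, 4), (0, 5), (0, 6), (0, 7), (0, 8), (0, 9), (0, 10), (0, 11), (0, 12), (0, 13), (0, 14), (0, 15), (1, 0), (1, 1), (1, 2), (1, 3), (1, 4), (1, 5), (1, 6), (1, 7), (1, 8), (1, 9), (1, 10), (1, 11), (1, 12), (1, 13), (1, 14), (1, 15), (2, 0), (2, 1), (2, 2), (2, 3), (2, 4), (2, 5), (2, 6), (2, 7), (2, 8), (2, 9), (2, 10), (2, 11), (2, 12), (2, 13), (2, 14), (2, 15), (3, 0), (3, 1), (3, 2), (3, 3), (3, 4), (3, 5), (3, 6), (3, 7), (3, 8), (3, 9), (3, 10), (3, 11), (3, 12), (3, 13), (3, 14), (3, 15)]
Holes: [(0, 0), (0, 1), (0, 2), (0, 3), (0, 4), (0, 5), (0, 6), (0, 7), (0, 8), (0, 9), (0, 10), (0, 11), (0, 12), (0, 13), (0, 14), (0, 15), (1, 0), (1, 1), (1, 2), (1, 3), (1, 4), (1, 5), (1, 6), (1, 7), (1, 8), (1, 9), (1, 10), (1, 11), (1, 12), (1, 13), (1, 14), (1, 15), (2, 0), (2, 1), (2, 2), (2, 3), (2, 4), (2, 5), (2, 6), (2, 7), (2, 8), (2, 9), (2, 10), (2, 11), (2, 12), (2, 13), (2, 14), (2, 15), (3, 0), (3, 1), (3, 2), (3, 3), (3, 4), (3, 5), (3, 6), (3, 7), (3, 8), (3, 9), (3, 10), (3, 11), (3, 12), (3, 13), (3, 14), (3, 15)]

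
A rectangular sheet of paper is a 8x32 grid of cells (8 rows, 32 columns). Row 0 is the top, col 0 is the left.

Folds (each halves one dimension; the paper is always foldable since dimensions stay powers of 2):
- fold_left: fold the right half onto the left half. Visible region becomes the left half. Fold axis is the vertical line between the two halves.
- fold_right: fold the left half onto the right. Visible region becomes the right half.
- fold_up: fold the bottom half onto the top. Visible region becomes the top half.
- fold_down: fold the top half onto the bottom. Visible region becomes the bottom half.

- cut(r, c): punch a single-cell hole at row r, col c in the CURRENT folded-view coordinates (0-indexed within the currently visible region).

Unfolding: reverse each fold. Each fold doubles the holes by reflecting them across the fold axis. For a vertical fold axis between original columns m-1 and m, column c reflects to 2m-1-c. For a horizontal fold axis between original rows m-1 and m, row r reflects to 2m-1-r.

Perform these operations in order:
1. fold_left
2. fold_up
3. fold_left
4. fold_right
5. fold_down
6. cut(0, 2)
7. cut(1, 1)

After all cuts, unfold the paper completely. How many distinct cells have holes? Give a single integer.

Op 1 fold_left: fold axis v@16; visible region now rows[0,8) x cols[0,16) = 8x16
Op 2 fold_up: fold axis h@4; visible region now rows[0,4) x cols[0,16) = 4x16
Op 3 fold_left: fold axis v@8; visible region now rows[0,4) x cols[0,8) = 4x8
Op 4 fold_right: fold axis v@4; visible region now rows[0,4) x cols[4,8) = 4x4
Op 5 fold_down: fold axis h@2; visible region now rows[2,4) x cols[4,8) = 2x4
Op 6 cut(0, 2): punch at orig (2,6); cuts so far [(2, 6)]; region rows[2,4) x cols[4,8) = 2x4
Op 7 cut(1, 1): punch at orig (3,5); cuts so far [(2, 6), (3, 5)]; region rows[2,4) x cols[4,8) = 2x4
Unfold 1 (reflect across h@2): 4 holes -> [(0, 5), (1, 6), (2, 6), (3, 5)]
Unfold 2 (reflect across v@4): 8 holes -> [(0, 2), (0, 5), (1, 1), (1, 6), (2, 1), (2, 6), (3, 2), (3, 5)]
Unfold 3 (reflect across v@8): 16 holes -> [(0, 2), (0, 5), (0, 10), (0, 13), (1, 1), (1, 6), (1, 9), (1, 14), (2, 1), (2, 6), (2, 9), (2, 14), (3, 2), (3, 5), (3, 10), (3, 13)]
Unfold 4 (reflect across h@4): 32 holes -> [(0, 2), (0, 5), (0, 10), (0, 13), (1, 1), (1, 6), (1, 9), (1, 14), (2, 1), (2, 6), (2, 9), (2, 14), (3, 2), (3, 5), (3, 10), (3, 13), (4, 2), (4, 5), (4, 10), (4, 13), (5, 1), (5, 6), (5, 9), (5, 14), (6, 1), (6, 6), (6, 9), (6, 14), (7, 2), (7, 5), (7, 10), (7, 13)]
Unfold 5 (reflect across v@16): 64 holes -> [(0, 2), (0, 5), (0, 10), (0, 13), (0, 18), (0, 21), (0, 26), (0, 29), (1, 1), (1, 6), (1, 9), (1, 14), (1, 17), (1, 22), (1, 25), (1, 30), (2, 1), (2, 6), (2, 9), (2, 14), (2, 17), (2, 22), (2, 25), (2, 30), (3, 2), (3, 5), (3, 10), (3, 13), (3, 18), (3, 21), (3, 26), (3, 29), (4, 2), (4, 5), (4, 10), (4, 13), (4, 18), (4, 21), (4, 26), (4, 29), (5, 1), (5, 6), (5, 9), (5, 14), (5, 17), (5, 22), (5, 25), (5, 30), (6, 1), (6, 6), (6, 9), (6, 14), (6, 17), (6, 22), (6, 25), (6, 30), (7, 2), (7, 5), (7, 10), (7, 13), (7, 18), (7, 21), (7, 26), (7, 29)]

Answer: 64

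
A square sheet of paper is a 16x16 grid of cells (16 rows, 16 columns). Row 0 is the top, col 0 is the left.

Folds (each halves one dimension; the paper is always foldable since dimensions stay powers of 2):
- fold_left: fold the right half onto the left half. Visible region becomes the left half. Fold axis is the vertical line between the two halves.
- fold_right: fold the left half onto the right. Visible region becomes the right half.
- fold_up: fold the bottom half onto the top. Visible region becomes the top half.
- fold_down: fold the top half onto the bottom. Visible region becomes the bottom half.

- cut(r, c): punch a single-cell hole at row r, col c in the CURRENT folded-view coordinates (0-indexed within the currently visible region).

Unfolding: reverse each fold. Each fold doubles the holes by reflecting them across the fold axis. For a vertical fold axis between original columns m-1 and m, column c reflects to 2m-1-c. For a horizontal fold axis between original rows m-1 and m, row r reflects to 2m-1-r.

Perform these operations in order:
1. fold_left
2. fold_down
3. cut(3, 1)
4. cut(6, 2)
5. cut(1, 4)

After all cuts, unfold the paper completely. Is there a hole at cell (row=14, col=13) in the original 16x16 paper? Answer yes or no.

Op 1 fold_left: fold axis v@8; visible region now rows[0,16) x cols[0,8) = 16x8
Op 2 fold_down: fold axis h@8; visible region now rows[8,16) x cols[0,8) = 8x8
Op 3 cut(3, 1): punch at orig (11,1); cuts so far [(11, 1)]; region rows[8,16) x cols[0,8) = 8x8
Op 4 cut(6, 2): punch at orig (14,2); cuts so far [(11, 1), (14, 2)]; region rows[8,16) x cols[0,8) = 8x8
Op 5 cut(1, 4): punch at orig (9,4); cuts so far [(9, 4), (11, 1), (14, 2)]; region rows[8,16) x cols[0,8) = 8x8
Unfold 1 (reflect across h@8): 6 holes -> [(1, 2), (4, 1), (6, 4), (9, 4), (11, 1), (14, 2)]
Unfold 2 (reflect across v@8): 12 holes -> [(1, 2), (1, 13), (4, 1), (4, 14), (6, 4), (6, 11), (9, 4), (9, 11), (11, 1), (11, 14), (14, 2), (14, 13)]
Holes: [(1, 2), (1, 13), (4, 1), (4, 14), (6, 4), (6, 11), (9, 4), (9, 11), (11, 1), (11, 14), (14, 2), (14, 13)]

Answer: yes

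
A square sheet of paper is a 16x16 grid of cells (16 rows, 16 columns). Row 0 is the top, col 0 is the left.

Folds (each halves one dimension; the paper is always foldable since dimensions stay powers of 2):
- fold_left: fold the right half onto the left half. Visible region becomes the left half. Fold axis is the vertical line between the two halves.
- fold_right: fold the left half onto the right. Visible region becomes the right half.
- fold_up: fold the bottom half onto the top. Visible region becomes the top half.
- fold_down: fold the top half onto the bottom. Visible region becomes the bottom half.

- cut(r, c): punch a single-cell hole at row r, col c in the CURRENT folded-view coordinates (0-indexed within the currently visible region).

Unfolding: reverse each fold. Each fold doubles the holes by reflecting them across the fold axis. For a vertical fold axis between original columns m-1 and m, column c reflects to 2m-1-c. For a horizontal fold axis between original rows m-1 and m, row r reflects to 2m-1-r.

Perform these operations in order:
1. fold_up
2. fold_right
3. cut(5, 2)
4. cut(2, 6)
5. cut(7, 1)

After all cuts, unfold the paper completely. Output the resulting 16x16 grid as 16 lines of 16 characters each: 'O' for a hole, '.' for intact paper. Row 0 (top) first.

Answer: ................
................
.O............O.
................
................
.....O....O.....
................
......O..O......
......O..O......
................
.....O....O.....
................
................
.O............O.
................
................

Derivation:
Op 1 fold_up: fold axis h@8; visible region now rows[0,8) x cols[0,16) = 8x16
Op 2 fold_right: fold axis v@8; visible region now rows[0,8) x cols[8,16) = 8x8
Op 3 cut(5, 2): punch at orig (5,10); cuts so far [(5, 10)]; region rows[0,8) x cols[8,16) = 8x8
Op 4 cut(2, 6): punch at orig (2,14); cuts so far [(2, 14), (5, 10)]; region rows[0,8) x cols[8,16) = 8x8
Op 5 cut(7, 1): punch at orig (7,9); cuts so far [(2, 14), (5, 10), (7, 9)]; region rows[0,8) x cols[8,16) = 8x8
Unfold 1 (reflect across v@8): 6 holes -> [(2, 1), (2, 14), (5, 5), (5, 10), (7, 6), (7, 9)]
Unfold 2 (reflect across h@8): 12 holes -> [(2, 1), (2, 14), (5, 5), (5, 10), (7, 6), (7, 9), (8, 6), (8, 9), (10, 5), (10, 10), (13, 1), (13, 14)]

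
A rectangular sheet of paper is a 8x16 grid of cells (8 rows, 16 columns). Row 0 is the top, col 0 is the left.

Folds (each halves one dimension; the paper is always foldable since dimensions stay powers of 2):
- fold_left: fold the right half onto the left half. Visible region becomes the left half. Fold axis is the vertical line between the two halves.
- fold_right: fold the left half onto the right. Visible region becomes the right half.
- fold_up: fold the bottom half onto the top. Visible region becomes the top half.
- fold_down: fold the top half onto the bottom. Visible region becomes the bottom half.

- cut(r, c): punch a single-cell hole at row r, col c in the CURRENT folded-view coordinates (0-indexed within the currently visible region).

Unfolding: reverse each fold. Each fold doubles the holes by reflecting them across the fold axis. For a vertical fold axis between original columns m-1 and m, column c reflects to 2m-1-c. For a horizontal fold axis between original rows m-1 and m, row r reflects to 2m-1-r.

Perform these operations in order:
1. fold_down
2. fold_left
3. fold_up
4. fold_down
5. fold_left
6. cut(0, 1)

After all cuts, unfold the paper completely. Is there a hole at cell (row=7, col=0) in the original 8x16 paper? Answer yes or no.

Answer: no

Derivation:
Op 1 fold_down: fold axis h@4; visible region now rows[4,8) x cols[0,16) = 4x16
Op 2 fold_left: fold axis v@8; visible region now rows[4,8) x cols[0,8) = 4x8
Op 3 fold_up: fold axis h@6; visible region now rows[4,6) x cols[0,8) = 2x8
Op 4 fold_down: fold axis h@5; visible region now rows[5,6) x cols[0,8) = 1x8
Op 5 fold_left: fold axis v@4; visible region now rows[5,6) x cols[0,4) = 1x4
Op 6 cut(0, 1): punch at orig (5,1); cuts so far [(5, 1)]; region rows[5,6) x cols[0,4) = 1x4
Unfold 1 (reflect across v@4): 2 holes -> [(5, 1), (5, 6)]
Unfold 2 (reflect across h@5): 4 holes -> [(4, 1), (4, 6), (5, 1), (5, 6)]
Unfold 3 (reflect across h@6): 8 holes -> [(4, 1), (4, 6), (5, 1), (5, 6), (6, 1), (6, 6), (7, 1), (7, 6)]
Unfold 4 (reflect across v@8): 16 holes -> [(4, 1), (4, 6), (4, 9), (4, 14), (5, 1), (5, 6), (5, 9), (5, 14), (6, 1), (6, 6), (6, 9), (6, 14), (7, 1), (7, 6), (7, 9), (7, 14)]
Unfold 5 (reflect across h@4): 32 holes -> [(0, 1), (0, 6), (0, 9), (0, 14), (1, 1), (1, 6), (1, 9), (1, 14), (2, 1), (2, 6), (2, 9), (2, 14), (3, 1), (3, 6), (3, 9), (3, 14), (4, 1), (4, 6), (4, 9), (4, 14), (5, 1), (5, 6), (5, 9), (5, 14), (6, 1), (6, 6), (6, 9), (6, 14), (7, 1), (7, 6), (7, 9), (7, 14)]
Holes: [(0, 1), (0, 6), (0, 9), (0, 14), (1, 1), (1, 6), (1, 9), (1, 14), (2, 1), (2, 6), (2, 9), (2, 14), (3, 1), (3, 6), (3, 9), (3, 14), (4, 1), (4, 6), (4, 9), (4, 14), (5, 1), (5, 6), (5, 9), (5, 14), (6, 1), (6, 6), (6, 9), (6, 14), (7, 1), (7, 6), (7, 9), (7, 14)]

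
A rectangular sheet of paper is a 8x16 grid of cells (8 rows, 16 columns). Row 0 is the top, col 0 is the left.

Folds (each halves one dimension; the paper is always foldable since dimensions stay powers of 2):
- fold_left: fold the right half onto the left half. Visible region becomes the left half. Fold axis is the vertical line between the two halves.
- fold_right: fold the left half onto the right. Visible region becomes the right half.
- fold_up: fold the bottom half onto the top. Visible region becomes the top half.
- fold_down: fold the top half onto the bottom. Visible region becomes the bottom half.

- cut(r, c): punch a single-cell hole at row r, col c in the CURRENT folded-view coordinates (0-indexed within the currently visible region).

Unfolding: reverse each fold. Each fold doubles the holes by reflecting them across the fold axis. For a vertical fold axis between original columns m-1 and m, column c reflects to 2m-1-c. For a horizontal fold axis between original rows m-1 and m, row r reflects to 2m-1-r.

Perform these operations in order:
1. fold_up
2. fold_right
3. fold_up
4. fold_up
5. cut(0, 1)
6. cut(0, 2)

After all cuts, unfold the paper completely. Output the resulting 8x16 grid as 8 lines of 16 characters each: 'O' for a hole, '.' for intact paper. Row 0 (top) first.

Op 1 fold_up: fold axis h@4; visible region now rows[0,4) x cols[0,16) = 4x16
Op 2 fold_right: fold axis v@8; visible region now rows[0,4) x cols[8,16) = 4x8
Op 3 fold_up: fold axis h@2; visible region now rows[0,2) x cols[8,16) = 2x8
Op 4 fold_up: fold axis h@1; visible region now rows[0,1) x cols[8,16) = 1x8
Op 5 cut(0, 1): punch at orig (0,9); cuts so far [(0, 9)]; region rows[0,1) x cols[8,16) = 1x8
Op 6 cut(0, 2): punch at orig (0,10); cuts so far [(0, 9), (0, 10)]; region rows[0,1) x cols[8,16) = 1x8
Unfold 1 (reflect across h@1): 4 holes -> [(0, 9), (0, 10), (1, 9), (1, 10)]
Unfold 2 (reflect across h@2): 8 holes -> [(0, 9), (0, 10), (1, 9), (1, 10), (2, 9), (2, 10), (3, 9), (3, 10)]
Unfold 3 (reflect across v@8): 16 holes -> [(0, 5), (0, 6), (0, 9), (0, 10), (1, 5), (1, 6), (1, 9), (1, 10), (2, 5), (2, 6), (2, 9), (2, 10), (3, 5), (3, 6), (3, 9), (3, 10)]
Unfold 4 (reflect across h@4): 32 holes -> [(0, 5), (0, 6), (0, 9), (0, 10), (1, 5), (1, 6), (1, 9), (1, 10), (2, 5), (2, 6), (2, 9), (2, 10), (3, 5), (3, 6), (3, 9), (3, 10), (4, 5), (4, 6), (4, 9), (4, 10), (5, 5), (5, 6), (5, 9), (5, 10), (6, 5), (6, 6), (6, 9), (6, 10), (7, 5), (7, 6), (7, 9), (7, 10)]

Answer: .....OO..OO.....
.....OO..OO.....
.....OO..OO.....
.....OO..OO.....
.....OO..OO.....
.....OO..OO.....
.....OO..OO.....
.....OO..OO.....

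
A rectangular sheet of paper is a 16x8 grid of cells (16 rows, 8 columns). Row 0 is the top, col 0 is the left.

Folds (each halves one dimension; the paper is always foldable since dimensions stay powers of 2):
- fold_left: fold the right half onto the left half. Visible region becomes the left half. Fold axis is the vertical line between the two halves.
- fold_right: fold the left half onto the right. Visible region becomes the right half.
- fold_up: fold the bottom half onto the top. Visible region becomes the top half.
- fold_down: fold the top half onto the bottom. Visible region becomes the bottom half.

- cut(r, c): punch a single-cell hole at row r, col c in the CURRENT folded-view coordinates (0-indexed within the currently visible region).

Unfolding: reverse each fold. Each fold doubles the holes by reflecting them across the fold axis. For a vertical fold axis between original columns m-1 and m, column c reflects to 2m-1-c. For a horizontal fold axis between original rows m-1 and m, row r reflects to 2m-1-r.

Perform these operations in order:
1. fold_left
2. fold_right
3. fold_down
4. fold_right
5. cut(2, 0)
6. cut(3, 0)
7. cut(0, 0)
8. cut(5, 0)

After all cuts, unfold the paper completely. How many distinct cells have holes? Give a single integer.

Op 1 fold_left: fold axis v@4; visible region now rows[0,16) x cols[0,4) = 16x4
Op 2 fold_right: fold axis v@2; visible region now rows[0,16) x cols[2,4) = 16x2
Op 3 fold_down: fold axis h@8; visible region now rows[8,16) x cols[2,4) = 8x2
Op 4 fold_right: fold axis v@3; visible region now rows[8,16) x cols[3,4) = 8x1
Op 5 cut(2, 0): punch at orig (10,3); cuts so far [(10, 3)]; region rows[8,16) x cols[3,4) = 8x1
Op 6 cut(3, 0): punch at orig (11,3); cuts so far [(10, 3), (11, 3)]; region rows[8,16) x cols[3,4) = 8x1
Op 7 cut(0, 0): punch at orig (8,3); cuts so far [(8, 3), (10, 3), (11, 3)]; region rows[8,16) x cols[3,4) = 8x1
Op 8 cut(5, 0): punch at orig (13,3); cuts so far [(8, 3), (10, 3), (11, 3), (13, 3)]; region rows[8,16) x cols[3,4) = 8x1
Unfold 1 (reflect across v@3): 8 holes -> [(8, 2), (8, 3), (10, 2), (10, 3), (11, 2), (11, 3), (13, 2), (13, 3)]
Unfold 2 (reflect across h@8): 16 holes -> [(2, 2), (2, 3), (4, 2), (4, 3), (5, 2), (5, 3), (7, 2), (7, 3), (8, 2), (8, 3), (10, 2), (10, 3), (11, 2), (11, 3), (13, 2), (13, 3)]
Unfold 3 (reflect across v@2): 32 holes -> [(2, 0), (2, 1), (2, 2), (2, 3), (4, 0), (4, 1), (4, 2), (4, 3), (5, 0), (5, 1), (5, 2), (5, 3), (7, 0), (7, 1), (7, 2), (7, 3), (8, 0), (8, 1), (8, 2), (8, 3), (10, 0), (10, 1), (10, 2), (10, 3), (11, 0), (11, 1), (11, 2), (11, 3), (13, 0), (13, 1), (13, 2), (13, 3)]
Unfold 4 (reflect across v@4): 64 holes -> [(2, 0), (2, 1), (2, 2), (2, 3), (2, 4), (2, 5), (2, 6), (2, 7), (4, 0), (4, 1), (4, 2), (4, 3), (4, 4), (4, 5), (4, 6), (4, 7), (5, 0), (5, 1), (5, 2), (5, 3), (5, 4), (5, 5), (5, 6), (5, 7), (7, 0), (7, 1), (7, 2), (7, 3), (7, 4), (7, 5), (7, 6), (7, 7), (8, 0), (8, 1), (8, 2), (8, 3), (8, 4), (8, 5), (8, 6), (8, 7), (10, 0), (10, 1), (10, 2), (10, 3), (10, 4), (10, 5), (10, 6), (10, 7), (11, 0), (11, 1), (11, 2), (11, 3), (11, 4), (11, 5), (11, 6), (11, 7), (13, 0), (13, 1), (13, 2), (13, 3), (13, 4), (13, 5), (13, 6), (13, 7)]

Answer: 64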